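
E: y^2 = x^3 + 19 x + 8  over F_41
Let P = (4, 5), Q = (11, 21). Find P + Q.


P != Q, so use the chord formula.
s = (y2 - y1) / (x2 - x1) = (16) / (7) mod 41 = 14
x3 = s^2 - x1 - x2 mod 41 = 14^2 - 4 - 11 = 17
y3 = s (x1 - x3) - y1 mod 41 = 14 * (4 - 17) - 5 = 18

P + Q = (17, 18)


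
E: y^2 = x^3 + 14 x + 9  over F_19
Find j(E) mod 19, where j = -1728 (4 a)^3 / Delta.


Delta = -16(4 a^3 + 27 b^2) mod 19 = 7
-1728 * (4 a)^3 = -1728 * (4*14)^3 mod 19 = 18
j = 18 * 7^(-1) mod 19 = 8

j = 8 (mod 19)


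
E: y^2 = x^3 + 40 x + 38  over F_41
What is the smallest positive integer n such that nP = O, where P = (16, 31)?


Compute successive multiples of P until we hit O:
  1P = (16, 31)
  2P = (11, 13)
  3P = (4, 4)
  4P = (3, 29)
  5P = (31, 14)
  6P = (31, 27)
  7P = (3, 12)
  8P = (4, 37)
  ... (continuing to 11P)
  11P = O

ord(P) = 11


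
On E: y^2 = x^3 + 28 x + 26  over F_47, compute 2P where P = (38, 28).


Doubling: s = (3 x1^2 + a) / (2 y1)
s = (3*38^2 + 28) / (2*28) mod 47 = 4
x3 = s^2 - 2 x1 mod 47 = 4^2 - 2*38 = 34
y3 = s (x1 - x3) - y1 mod 47 = 4 * (38 - 34) - 28 = 35

2P = (34, 35)


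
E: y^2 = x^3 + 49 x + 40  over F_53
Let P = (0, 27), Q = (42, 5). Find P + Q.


P != Q, so use the chord formula.
s = (y2 - y1) / (x2 - x1) = (31) / (42) mod 53 = 2
x3 = s^2 - x1 - x2 mod 53 = 2^2 - 0 - 42 = 15
y3 = s (x1 - x3) - y1 mod 53 = 2 * (0 - 15) - 27 = 49

P + Q = (15, 49)


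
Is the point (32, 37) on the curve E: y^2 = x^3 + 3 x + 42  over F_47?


Check whether y^2 = x^3 + 3 x + 42 (mod 47) for (x, y) = (32, 37).
LHS: y^2 = 37^2 mod 47 = 6
RHS: x^3 + 3 x + 42 = 32^3 + 3*32 + 42 mod 47 = 6
LHS = RHS

Yes, on the curve


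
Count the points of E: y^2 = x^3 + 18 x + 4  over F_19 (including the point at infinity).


For each x in F_19, count y with y^2 = x^3 + 18 x + 4 mod 19:
  x = 0: RHS = 4, y in [2, 17]  -> 2 point(s)
  x = 1: RHS = 4, y in [2, 17]  -> 2 point(s)
  x = 3: RHS = 9, y in [3, 16]  -> 2 point(s)
  x = 4: RHS = 7, y in [8, 11]  -> 2 point(s)
  x = 6: RHS = 5, y in [9, 10]  -> 2 point(s)
  x = 7: RHS = 17, y in [6, 13]  -> 2 point(s)
  x = 10: RHS = 6, y in [5, 14]  -> 2 point(s)
  x = 14: RHS = 17, y in [6, 13]  -> 2 point(s)
  x = 15: RHS = 1, y in [1, 18]  -> 2 point(s)
  x = 17: RHS = 17, y in [6, 13]  -> 2 point(s)
  x = 18: RHS = 4, y in [2, 17]  -> 2 point(s)
Affine points: 22. Add the point at infinity: total = 23.

#E(F_19) = 23


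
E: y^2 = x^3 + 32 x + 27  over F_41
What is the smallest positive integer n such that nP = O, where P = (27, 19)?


Compute successive multiples of P until we hit O:
  1P = (27, 19)
  2P = (8, 4)
  3P = (24, 33)
  4P = (30, 36)
  5P = (7, 26)
  6P = (39, 18)
  7P = (18, 11)
  8P = (14, 29)
  ... (continuing to 33P)
  33P = O

ord(P) = 33


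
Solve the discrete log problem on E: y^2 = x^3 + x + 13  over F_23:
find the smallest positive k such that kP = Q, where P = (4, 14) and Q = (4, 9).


Enumerate multiples of P until we hit Q = (4, 9):
  1P = (4, 14)
  2P = (8, 2)
  3P = (20, 11)
  4P = (2, 0)
  5P = (20, 12)
  6P = (8, 21)
  7P = (4, 9)
Match found at i = 7.

k = 7


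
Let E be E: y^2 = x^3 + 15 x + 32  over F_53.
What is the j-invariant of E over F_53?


Delta = -16(4 a^3 + 27 b^2) mod 53 = 51
-1728 * (4 a)^3 = -1728 * (4*15)^3 mod 53 = 48
j = 48 * 51^(-1) mod 53 = 29

j = 29 (mod 53)


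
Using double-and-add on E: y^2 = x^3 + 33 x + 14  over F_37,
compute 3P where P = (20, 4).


k = 3 = 11_2 (binary, LSB first: 11)
Double-and-add from P = (20, 4):
  bit 0 = 1: acc = O + (20, 4) = (20, 4)
  bit 1 = 1: acc = (20, 4) + (27, 4) = (27, 33)

3P = (27, 33)


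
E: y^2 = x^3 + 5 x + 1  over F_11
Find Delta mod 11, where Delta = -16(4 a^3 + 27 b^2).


4 a^3 + 27 b^2 = 4*5^3 + 27*1^2 = 500 + 27 = 527
Delta = -16 * (527) = -8432
Delta mod 11 = 5

Delta = 5 (mod 11)


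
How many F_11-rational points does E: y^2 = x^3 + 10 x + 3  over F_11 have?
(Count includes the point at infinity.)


For each x in F_11, count y with y^2 = x^3 + 10 x + 3 mod 11:
  x = 0: RHS = 3, y in [5, 6]  -> 2 point(s)
  x = 1: RHS = 3, y in [5, 6]  -> 2 point(s)
  x = 2: RHS = 9, y in [3, 8]  -> 2 point(s)
  x = 3: RHS = 5, y in [4, 7]  -> 2 point(s)
  x = 6: RHS = 4, y in [2, 9]  -> 2 point(s)
  x = 7: RHS = 9, y in [3, 8]  -> 2 point(s)
  x = 8: RHS = 1, y in [1, 10]  -> 2 point(s)
  x = 10: RHS = 3, y in [5, 6]  -> 2 point(s)
Affine points: 16. Add the point at infinity: total = 17.

#E(F_11) = 17


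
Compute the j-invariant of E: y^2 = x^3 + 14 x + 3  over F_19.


Delta = -16(4 a^3 + 27 b^2) mod 19 = 8
-1728 * (4 a)^3 = -1728 * (4*14)^3 mod 19 = 18
j = 18 * 8^(-1) mod 19 = 7

j = 7 (mod 19)


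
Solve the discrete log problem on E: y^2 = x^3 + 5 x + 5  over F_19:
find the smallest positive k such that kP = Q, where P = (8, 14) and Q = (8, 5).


Enumerate multiples of P until we hit Q = (8, 5):
  1P = (8, 14)
  2P = (9, 0)
  3P = (8, 5)
Match found at i = 3.

k = 3


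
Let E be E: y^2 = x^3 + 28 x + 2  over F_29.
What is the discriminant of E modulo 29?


4 a^3 + 27 b^2 = 4*28^3 + 27*2^2 = 87808 + 108 = 87916
Delta = -16 * (87916) = -1406656
Delta mod 29 = 18

Delta = 18 (mod 29)


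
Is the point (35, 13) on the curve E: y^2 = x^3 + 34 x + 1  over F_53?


Check whether y^2 = x^3 + 34 x + 1 (mod 53) for (x, y) = (35, 13).
LHS: y^2 = 13^2 mod 53 = 10
RHS: x^3 + 34 x + 1 = 35^3 + 34*35 + 1 mod 53 = 23
LHS != RHS

No, not on the curve


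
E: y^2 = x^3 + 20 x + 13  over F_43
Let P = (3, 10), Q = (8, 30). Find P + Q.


P != Q, so use the chord formula.
s = (y2 - y1) / (x2 - x1) = (20) / (5) mod 43 = 4
x3 = s^2 - x1 - x2 mod 43 = 4^2 - 3 - 8 = 5
y3 = s (x1 - x3) - y1 mod 43 = 4 * (3 - 5) - 10 = 25

P + Q = (5, 25)


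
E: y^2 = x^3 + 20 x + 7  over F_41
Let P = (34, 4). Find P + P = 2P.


Doubling: s = (3 x1^2 + a) / (2 y1)
s = (3*34^2 + 20) / (2*4) mod 41 = 26
x3 = s^2 - 2 x1 mod 41 = 26^2 - 2*34 = 34
y3 = s (x1 - x3) - y1 mod 41 = 26 * (34 - 34) - 4 = 37

2P = (34, 37)


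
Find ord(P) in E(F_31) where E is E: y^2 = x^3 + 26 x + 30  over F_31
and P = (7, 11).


Compute successive multiples of P until we hit O:
  1P = (7, 11)
  2P = (21, 17)
  3P = (19, 6)
  4P = (14, 10)
  5P = (29, 1)
  6P = (28, 7)
  7P = (16, 4)
  8P = (22, 11)
  ... (continuing to 29P)
  29P = O

ord(P) = 29


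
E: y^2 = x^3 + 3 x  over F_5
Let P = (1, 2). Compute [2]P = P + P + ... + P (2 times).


k = 2 = 10_2 (binary, LSB first: 01)
Double-and-add from P = (1, 2):
  bit 0 = 0: acc unchanged = O
  bit 1 = 1: acc = O + (4, 1) = (4, 1)

2P = (4, 1)


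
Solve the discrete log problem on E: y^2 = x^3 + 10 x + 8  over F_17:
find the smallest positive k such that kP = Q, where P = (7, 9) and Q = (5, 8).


Enumerate multiples of P until we hit Q = (5, 8):
  1P = (7, 9)
  2P = (2, 11)
  3P = (0, 12)
  4P = (14, 11)
  5P = (11, 2)
  6P = (1, 6)
  7P = (5, 9)
  8P = (5, 8)
Match found at i = 8.

k = 8


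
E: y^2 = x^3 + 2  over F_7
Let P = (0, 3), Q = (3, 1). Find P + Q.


P != Q, so use the chord formula.
s = (y2 - y1) / (x2 - x1) = (5) / (3) mod 7 = 4
x3 = s^2 - x1 - x2 mod 7 = 4^2 - 0 - 3 = 6
y3 = s (x1 - x3) - y1 mod 7 = 4 * (0 - 6) - 3 = 1

P + Q = (6, 1)


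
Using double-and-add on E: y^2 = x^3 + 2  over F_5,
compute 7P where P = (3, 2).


k = 7 = 111_2 (binary, LSB first: 111)
Double-and-add from P = (3, 2):
  bit 0 = 1: acc = O + (3, 2) = (3, 2)
  bit 1 = 1: acc = (3, 2) + (3, 3) = O
  bit 2 = 1: acc = O + (3, 2) = (3, 2)

7P = (3, 2)


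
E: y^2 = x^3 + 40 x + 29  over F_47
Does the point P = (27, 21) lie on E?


Check whether y^2 = x^3 + 40 x + 29 (mod 47) for (x, y) = (27, 21).
LHS: y^2 = 21^2 mod 47 = 18
RHS: x^3 + 40 x + 29 = 27^3 + 40*27 + 29 mod 47 = 18
LHS = RHS

Yes, on the curve


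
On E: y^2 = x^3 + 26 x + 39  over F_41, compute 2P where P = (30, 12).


Doubling: s = (3 x1^2 + a) / (2 y1)
s = (3*30^2 + 26) / (2*12) mod 41 = 35
x3 = s^2 - 2 x1 mod 41 = 35^2 - 2*30 = 17
y3 = s (x1 - x3) - y1 mod 41 = 35 * (30 - 17) - 12 = 33

2P = (17, 33)


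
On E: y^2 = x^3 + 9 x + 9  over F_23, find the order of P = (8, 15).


Compute successive multiples of P until we hit O:
  1P = (8, 15)
  2P = (19, 1)
  3P = (21, 12)
  4P = (21, 11)
  5P = (19, 22)
  6P = (8, 8)
  7P = O

ord(P) = 7


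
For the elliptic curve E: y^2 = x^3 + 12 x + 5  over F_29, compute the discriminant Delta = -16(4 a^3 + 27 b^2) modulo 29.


4 a^3 + 27 b^2 = 4*12^3 + 27*5^2 = 6912 + 675 = 7587
Delta = -16 * (7587) = -121392
Delta mod 29 = 2

Delta = 2 (mod 29)


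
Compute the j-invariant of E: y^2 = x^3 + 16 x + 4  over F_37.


Delta = -16(4 a^3 + 27 b^2) mod 37 = 8
-1728 * (4 a)^3 = -1728 * (4*16)^3 mod 37 = 26
j = 26 * 8^(-1) mod 37 = 31

j = 31 (mod 37)


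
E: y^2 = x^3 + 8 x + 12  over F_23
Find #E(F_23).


For each x in F_23, count y with y^2 = x^3 + 8 x + 12 mod 23:
  x = 0: RHS = 12, y in [9, 14]  -> 2 point(s)
  x = 2: RHS = 13, y in [6, 17]  -> 2 point(s)
  x = 4: RHS = 16, y in [4, 19]  -> 2 point(s)
  x = 5: RHS = 16, y in [4, 19]  -> 2 point(s)
  x = 6: RHS = 0, y in [0]  -> 1 point(s)
  x = 8: RHS = 13, y in [6, 17]  -> 2 point(s)
  x = 9: RHS = 8, y in [10, 13]  -> 2 point(s)
  x = 13: RHS = 13, y in [6, 17]  -> 2 point(s)
  x = 14: RHS = 16, y in [4, 19]  -> 2 point(s)
  x = 16: RHS = 4, y in [2, 21]  -> 2 point(s)
  x = 17: RHS = 1, y in [1, 22]  -> 2 point(s)
  x = 18: RHS = 8, y in [10, 13]  -> 2 point(s)
  x = 19: RHS = 8, y in [10, 13]  -> 2 point(s)
  x = 22: RHS = 3, y in [7, 16]  -> 2 point(s)
Affine points: 27. Add the point at infinity: total = 28.

#E(F_23) = 28


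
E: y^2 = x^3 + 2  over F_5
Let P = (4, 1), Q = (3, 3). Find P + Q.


P != Q, so use the chord formula.
s = (y2 - y1) / (x2 - x1) = (2) / (4) mod 5 = 3
x3 = s^2 - x1 - x2 mod 5 = 3^2 - 4 - 3 = 2
y3 = s (x1 - x3) - y1 mod 5 = 3 * (4 - 2) - 1 = 0

P + Q = (2, 0)


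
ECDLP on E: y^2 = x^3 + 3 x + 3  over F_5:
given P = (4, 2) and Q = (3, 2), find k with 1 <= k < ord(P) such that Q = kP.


Enumerate multiples of P until we hit Q = (3, 2):
  1P = (4, 2)
  2P = (3, 2)
Match found at i = 2.

k = 2


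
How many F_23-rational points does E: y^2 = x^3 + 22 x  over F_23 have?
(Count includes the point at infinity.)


For each x in F_23, count y with y^2 = x^3 + 22 x + 0 mod 23:
  x = 0: RHS = 0, y in [0]  -> 1 point(s)
  x = 1: RHS = 0, y in [0]  -> 1 point(s)
  x = 2: RHS = 6, y in [11, 12]  -> 2 point(s)
  x = 3: RHS = 1, y in [1, 22]  -> 2 point(s)
  x = 6: RHS = 3, y in [7, 16]  -> 2 point(s)
  x = 10: RHS = 1, y in [1, 22]  -> 2 point(s)
  x = 11: RHS = 9, y in [3, 20]  -> 2 point(s)
  x = 14: RHS = 16, y in [4, 19]  -> 2 point(s)
  x = 15: RHS = 2, y in [5, 18]  -> 2 point(s)
  x = 16: RHS = 9, y in [3, 20]  -> 2 point(s)
  x = 18: RHS = 18, y in [8, 15]  -> 2 point(s)
  x = 19: RHS = 9, y in [3, 20]  -> 2 point(s)
  x = 22: RHS = 0, y in [0]  -> 1 point(s)
Affine points: 23. Add the point at infinity: total = 24.

#E(F_23) = 24


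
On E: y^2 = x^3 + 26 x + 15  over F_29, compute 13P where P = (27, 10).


k = 13 = 1101_2 (binary, LSB first: 1011)
Double-and-add from P = (27, 10):
  bit 0 = 1: acc = O + (27, 10) = (27, 10)
  bit 1 = 0: acc unchanged = (27, 10)
  bit 2 = 1: acc = (27, 10) + (18, 14) = (20, 3)
  bit 3 = 1: acc = (20, 3) + (21, 22) = (1, 10)

13P = (1, 10)


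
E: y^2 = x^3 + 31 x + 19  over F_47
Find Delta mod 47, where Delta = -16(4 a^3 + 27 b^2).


4 a^3 + 27 b^2 = 4*31^3 + 27*19^2 = 119164 + 9747 = 128911
Delta = -16 * (128911) = -2062576
Delta mod 47 = 19

Delta = 19 (mod 47)


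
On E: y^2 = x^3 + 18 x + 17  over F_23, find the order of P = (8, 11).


Compute successive multiples of P until we hit O:
  1P = (8, 11)
  2P = (16, 13)
  3P = (12, 11)
  4P = (3, 12)
  5P = (1, 6)
  6P = (7, 16)
  7P = (10, 22)
  8P = (18, 3)
  ... (continuing to 20P)
  20P = O

ord(P) = 20


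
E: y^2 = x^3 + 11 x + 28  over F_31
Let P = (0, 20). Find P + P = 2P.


Doubling: s = (3 x1^2 + a) / (2 y1)
s = (3*0^2 + 11) / (2*20) mod 31 = 15
x3 = s^2 - 2 x1 mod 31 = 15^2 - 2*0 = 8
y3 = s (x1 - x3) - y1 mod 31 = 15 * (0 - 8) - 20 = 15

2P = (8, 15)


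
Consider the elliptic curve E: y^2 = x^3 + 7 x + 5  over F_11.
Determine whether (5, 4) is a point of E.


Check whether y^2 = x^3 + 7 x + 5 (mod 11) for (x, y) = (5, 4).
LHS: y^2 = 4^2 mod 11 = 5
RHS: x^3 + 7 x + 5 = 5^3 + 7*5 + 5 mod 11 = 0
LHS != RHS

No, not on the curve


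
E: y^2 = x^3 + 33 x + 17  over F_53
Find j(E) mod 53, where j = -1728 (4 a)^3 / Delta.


Delta = -16(4 a^3 + 27 b^2) mod 53 = 40
-1728 * (4 a)^3 = -1728 * (4*33)^3 mod 53 = 4
j = 4 * 40^(-1) mod 53 = 16

j = 16 (mod 53)


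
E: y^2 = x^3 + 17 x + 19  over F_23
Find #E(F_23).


For each x in F_23, count y with y^2 = x^3 + 17 x + 19 mod 23:
  x = 4: RHS = 13, y in [6, 17]  -> 2 point(s)
  x = 8: RHS = 0, y in [0]  -> 1 point(s)
  x = 9: RHS = 4, y in [2, 21]  -> 2 point(s)
  x = 10: RHS = 16, y in [4, 19]  -> 2 point(s)
  x = 17: RHS = 0, y in [0]  -> 1 point(s)
  x = 18: RHS = 16, y in [4, 19]  -> 2 point(s)
  x = 19: RHS = 2, y in [5, 18]  -> 2 point(s)
  x = 21: RHS = 0, y in [0]  -> 1 point(s)
  x = 22: RHS = 1, y in [1, 22]  -> 2 point(s)
Affine points: 15. Add the point at infinity: total = 16.

#E(F_23) = 16


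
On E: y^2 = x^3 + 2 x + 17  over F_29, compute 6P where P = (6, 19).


k = 6 = 110_2 (binary, LSB first: 011)
Double-and-add from P = (6, 19):
  bit 0 = 0: acc unchanged = O
  bit 1 = 1: acc = O + (11, 23) = (11, 23)
  bit 2 = 1: acc = (11, 23) + (8, 9) = (6, 10)

6P = (6, 10)


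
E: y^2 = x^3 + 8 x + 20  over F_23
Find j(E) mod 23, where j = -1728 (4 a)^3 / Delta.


Delta = -16(4 a^3 + 27 b^2) mod 23 = 6
-1728 * (4 a)^3 = -1728 * (4*8)^3 mod 23 = 21
j = 21 * 6^(-1) mod 23 = 15

j = 15 (mod 23)


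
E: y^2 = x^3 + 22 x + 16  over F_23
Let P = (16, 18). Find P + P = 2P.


Doubling: s = (3 x1^2 + a) / (2 y1)
s = (3*16^2 + 22) / (2*18) mod 23 = 13
x3 = s^2 - 2 x1 mod 23 = 13^2 - 2*16 = 22
y3 = s (x1 - x3) - y1 mod 23 = 13 * (16 - 22) - 18 = 19

2P = (22, 19)


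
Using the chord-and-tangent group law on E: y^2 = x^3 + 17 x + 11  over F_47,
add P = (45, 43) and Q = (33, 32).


P != Q, so use the chord formula.
s = (y2 - y1) / (x2 - x1) = (36) / (35) mod 47 = 44
x3 = s^2 - x1 - x2 mod 47 = 44^2 - 45 - 33 = 25
y3 = s (x1 - x3) - y1 mod 47 = 44 * (45 - 25) - 43 = 38

P + Q = (25, 38)


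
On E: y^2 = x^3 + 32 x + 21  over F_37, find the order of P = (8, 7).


Compute successive multiples of P until we hit O:
  1P = (8, 7)
  2P = (18, 18)
  3P = (0, 24)
  4P = (26, 22)
  5P = (15, 18)
  6P = (21, 36)
  7P = (4, 19)
  8P = (34, 34)
  ... (continuing to 43P)
  43P = O

ord(P) = 43


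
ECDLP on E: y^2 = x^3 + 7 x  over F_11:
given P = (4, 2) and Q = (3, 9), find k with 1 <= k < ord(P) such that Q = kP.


Enumerate multiples of P until we hit Q = (3, 9):
  1P = (4, 2)
  2P = (3, 9)
Match found at i = 2.

k = 2


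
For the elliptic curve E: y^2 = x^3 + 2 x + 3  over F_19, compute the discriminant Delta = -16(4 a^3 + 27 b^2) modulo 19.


4 a^3 + 27 b^2 = 4*2^3 + 27*3^2 = 32 + 243 = 275
Delta = -16 * (275) = -4400
Delta mod 19 = 8

Delta = 8 (mod 19)


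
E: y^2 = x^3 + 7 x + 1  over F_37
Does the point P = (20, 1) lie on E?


Check whether y^2 = x^3 + 7 x + 1 (mod 37) for (x, y) = (20, 1).
LHS: y^2 = 1^2 mod 37 = 1
RHS: x^3 + 7 x + 1 = 20^3 + 7*20 + 1 mod 37 = 1
LHS = RHS

Yes, on the curve


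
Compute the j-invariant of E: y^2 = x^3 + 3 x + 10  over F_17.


Delta = -16(4 a^3 + 27 b^2) mod 17 = 3
-1728 * (4 a)^3 = -1728 * (4*3)^3 mod 17 = 15
j = 15 * 3^(-1) mod 17 = 5

j = 5 (mod 17)


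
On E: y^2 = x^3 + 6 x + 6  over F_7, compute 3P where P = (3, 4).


k = 3 = 11_2 (binary, LSB first: 11)
Double-and-add from P = (3, 4):
  bit 0 = 1: acc = O + (3, 4) = (3, 4)
  bit 1 = 1: acc = (3, 4) + (5, 0) = (3, 3)

3P = (3, 3)


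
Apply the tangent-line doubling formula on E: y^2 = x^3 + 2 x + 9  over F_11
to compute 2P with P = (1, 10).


Doubling: s = (3 x1^2 + a) / (2 y1)
s = (3*1^2 + 2) / (2*10) mod 11 = 3
x3 = s^2 - 2 x1 mod 11 = 3^2 - 2*1 = 7
y3 = s (x1 - x3) - y1 mod 11 = 3 * (1 - 7) - 10 = 5

2P = (7, 5)


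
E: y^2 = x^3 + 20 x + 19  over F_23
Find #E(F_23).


For each x in F_23, count y with y^2 = x^3 + 20 x + 19 mod 23:
  x = 4: RHS = 2, y in [5, 18]  -> 2 point(s)
  x = 8: RHS = 1, y in [1, 22]  -> 2 point(s)
  x = 9: RHS = 8, y in [10, 13]  -> 2 point(s)
  x = 10: RHS = 0, y in [0]  -> 1 point(s)
  x = 11: RHS = 6, y in [11, 12]  -> 2 point(s)
  x = 12: RHS = 9, y in [3, 20]  -> 2 point(s)
  x = 18: RHS = 1, y in [1, 22]  -> 2 point(s)
  x = 19: RHS = 13, y in [6, 17]  -> 2 point(s)
  x = 20: RHS = 1, y in [1, 22]  -> 2 point(s)
Affine points: 17. Add the point at infinity: total = 18.

#E(F_23) = 18


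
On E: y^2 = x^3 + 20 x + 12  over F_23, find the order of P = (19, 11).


Compute successive multiples of P until we hit O:
  1P = (19, 11)
  2P = (9, 22)
  3P = (13, 10)
  4P = (7, 14)
  5P = (10, 4)
  6P = (0, 14)
  7P = (6, 16)
  8P = (4, 8)
  ... (continuing to 22P)
  22P = O

ord(P) = 22


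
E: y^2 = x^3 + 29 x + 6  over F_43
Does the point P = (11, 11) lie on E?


Check whether y^2 = x^3 + 29 x + 6 (mod 43) for (x, y) = (11, 11).
LHS: y^2 = 11^2 mod 43 = 35
RHS: x^3 + 29 x + 6 = 11^3 + 29*11 + 6 mod 43 = 22
LHS != RHS

No, not on the curve


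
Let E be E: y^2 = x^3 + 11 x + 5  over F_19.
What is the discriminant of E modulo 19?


4 a^3 + 27 b^2 = 4*11^3 + 27*5^2 = 5324 + 675 = 5999
Delta = -16 * (5999) = -95984
Delta mod 19 = 4

Delta = 4 (mod 19)


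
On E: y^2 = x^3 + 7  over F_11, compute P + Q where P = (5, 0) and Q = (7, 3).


P != Q, so use the chord formula.
s = (y2 - y1) / (x2 - x1) = (3) / (2) mod 11 = 7
x3 = s^2 - x1 - x2 mod 11 = 7^2 - 5 - 7 = 4
y3 = s (x1 - x3) - y1 mod 11 = 7 * (5 - 4) - 0 = 7

P + Q = (4, 7)


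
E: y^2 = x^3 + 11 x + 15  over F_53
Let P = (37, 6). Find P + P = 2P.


Doubling: s = (3 x1^2 + a) / (2 y1)
s = (3*37^2 + 11) / (2*6) mod 53 = 34
x3 = s^2 - 2 x1 mod 53 = 34^2 - 2*37 = 22
y3 = s (x1 - x3) - y1 mod 53 = 34 * (37 - 22) - 6 = 27

2P = (22, 27)


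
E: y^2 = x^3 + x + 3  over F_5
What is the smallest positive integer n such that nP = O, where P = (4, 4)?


Compute successive multiples of P until we hit O:
  1P = (4, 4)
  2P = (1, 0)
  3P = (4, 1)
  4P = O

ord(P) = 4


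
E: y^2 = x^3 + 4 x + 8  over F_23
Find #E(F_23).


For each x in F_23, count y with y^2 = x^3 + 4 x + 8 mod 23:
  x = 0: RHS = 8, y in [10, 13]  -> 2 point(s)
  x = 1: RHS = 13, y in [6, 17]  -> 2 point(s)
  x = 2: RHS = 1, y in [1, 22]  -> 2 point(s)
  x = 3: RHS = 1, y in [1, 22]  -> 2 point(s)
  x = 6: RHS = 18, y in [8, 15]  -> 2 point(s)
  x = 8: RHS = 0, y in [0]  -> 1 point(s)
  x = 10: RHS = 13, y in [6, 17]  -> 2 point(s)
  x = 11: RHS = 3, y in [7, 16]  -> 2 point(s)
  x = 12: RHS = 13, y in [6, 17]  -> 2 point(s)
  x = 13: RHS = 3, y in [7, 16]  -> 2 point(s)
  x = 14: RHS = 2, y in [5, 18]  -> 2 point(s)
  x = 15: RHS = 16, y in [4, 19]  -> 2 point(s)
  x = 18: RHS = 1, y in [1, 22]  -> 2 point(s)
  x = 22: RHS = 3, y in [7, 16]  -> 2 point(s)
Affine points: 27. Add the point at infinity: total = 28.

#E(F_23) = 28


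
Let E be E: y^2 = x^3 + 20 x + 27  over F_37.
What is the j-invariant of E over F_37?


Delta = -16(4 a^3 + 27 b^2) mod 37 = 22
-1728 * (4 a)^3 = -1728 * (4*20)^3 mod 37 = 8
j = 8 * 22^(-1) mod 37 = 34

j = 34 (mod 37)


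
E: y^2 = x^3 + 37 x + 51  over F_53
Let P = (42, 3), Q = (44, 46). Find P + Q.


P != Q, so use the chord formula.
s = (y2 - y1) / (x2 - x1) = (43) / (2) mod 53 = 48
x3 = s^2 - x1 - x2 mod 53 = 48^2 - 42 - 44 = 45
y3 = s (x1 - x3) - y1 mod 53 = 48 * (42 - 45) - 3 = 12

P + Q = (45, 12)


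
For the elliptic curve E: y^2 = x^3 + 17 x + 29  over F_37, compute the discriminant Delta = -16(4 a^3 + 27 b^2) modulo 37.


4 a^3 + 27 b^2 = 4*17^3 + 27*29^2 = 19652 + 22707 = 42359
Delta = -16 * (42359) = -677744
Delta mod 37 = 22

Delta = 22 (mod 37)


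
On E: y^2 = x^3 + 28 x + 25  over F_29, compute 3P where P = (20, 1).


k = 3 = 11_2 (binary, LSB first: 11)
Double-and-add from P = (20, 1):
  bit 0 = 1: acc = O + (20, 1) = (20, 1)
  bit 1 = 1: acc = (20, 1) + (14, 0) = (20, 28)

3P = (20, 28)


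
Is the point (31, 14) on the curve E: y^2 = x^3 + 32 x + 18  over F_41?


Check whether y^2 = x^3 + 32 x + 18 (mod 41) for (x, y) = (31, 14).
LHS: y^2 = 14^2 mod 41 = 32
RHS: x^3 + 32 x + 18 = 31^3 + 32*31 + 18 mod 41 = 10
LHS != RHS

No, not on the curve


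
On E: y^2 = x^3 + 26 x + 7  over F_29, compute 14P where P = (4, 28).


k = 14 = 1110_2 (binary, LSB first: 0111)
Double-and-add from P = (4, 28):
  bit 0 = 0: acc unchanged = O
  bit 1 = 1: acc = O + (27, 11) = (27, 11)
  bit 2 = 1: acc = (27, 11) + (24, 10) = (20, 1)
  bit 3 = 1: acc = (20, 1) + (16, 13) = (2, 3)

14P = (2, 3)


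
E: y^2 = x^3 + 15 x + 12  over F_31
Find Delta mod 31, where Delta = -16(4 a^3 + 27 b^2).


4 a^3 + 27 b^2 = 4*15^3 + 27*12^2 = 13500 + 3888 = 17388
Delta = -16 * (17388) = -278208
Delta mod 31 = 17

Delta = 17 (mod 31)


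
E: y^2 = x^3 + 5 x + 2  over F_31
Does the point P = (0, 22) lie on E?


Check whether y^2 = x^3 + 5 x + 2 (mod 31) for (x, y) = (0, 22).
LHS: y^2 = 22^2 mod 31 = 19
RHS: x^3 + 5 x + 2 = 0^3 + 5*0 + 2 mod 31 = 2
LHS != RHS

No, not on the curve


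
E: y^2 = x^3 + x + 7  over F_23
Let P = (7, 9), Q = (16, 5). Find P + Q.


P != Q, so use the chord formula.
s = (y2 - y1) / (x2 - x1) = (19) / (9) mod 23 = 20
x3 = s^2 - x1 - x2 mod 23 = 20^2 - 7 - 16 = 9
y3 = s (x1 - x3) - y1 mod 23 = 20 * (7 - 9) - 9 = 20

P + Q = (9, 20)


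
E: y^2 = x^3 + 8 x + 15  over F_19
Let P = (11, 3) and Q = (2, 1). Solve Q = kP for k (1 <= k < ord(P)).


Enumerate multiples of P until we hit Q = (2, 1):
  1P = (11, 3)
  2P = (4, 15)
  3P = (5, 3)
  4P = (3, 16)
  5P = (2, 18)
  6P = (13, 13)
  7P = (1, 9)
  8P = (18, 5)
  9P = (18, 14)
  10P = (1, 10)
  11P = (13, 6)
  12P = (2, 1)
Match found at i = 12.

k = 12


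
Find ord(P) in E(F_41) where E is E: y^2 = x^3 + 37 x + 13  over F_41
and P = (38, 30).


Compute successive multiples of P until we hit O:
  1P = (38, 30)
  2P = (27, 20)
  3P = (8, 1)
  4P = (5, 6)
  5P = (7, 0)
  6P = (5, 35)
  7P = (8, 40)
  8P = (27, 21)
  ... (continuing to 10P)
  10P = O

ord(P) = 10


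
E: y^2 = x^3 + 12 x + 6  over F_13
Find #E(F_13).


For each x in F_13, count y with y^2 = x^3 + 12 x + 6 mod 13:
  x = 2: RHS = 12, y in [5, 8]  -> 2 point(s)
  x = 3: RHS = 4, y in [2, 11]  -> 2 point(s)
  x = 4: RHS = 1, y in [1, 12]  -> 2 point(s)
  x = 5: RHS = 9, y in [3, 10]  -> 2 point(s)
  x = 7: RHS = 4, y in [2, 11]  -> 2 point(s)
  x = 8: RHS = 3, y in [4, 9]  -> 2 point(s)
  x = 11: RHS = 0, y in [0]  -> 1 point(s)
Affine points: 13. Add the point at infinity: total = 14.

#E(F_13) = 14


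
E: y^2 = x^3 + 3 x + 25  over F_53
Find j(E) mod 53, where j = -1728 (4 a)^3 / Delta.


Delta = -16(4 a^3 + 27 b^2) mod 53 = 3
-1728 * (4 a)^3 = -1728 * (4*3)^3 mod 53 = 36
j = 36 * 3^(-1) mod 53 = 12

j = 12 (mod 53)


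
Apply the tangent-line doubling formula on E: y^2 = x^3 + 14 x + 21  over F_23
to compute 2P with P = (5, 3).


Doubling: s = (3 x1^2 + a) / (2 y1)
s = (3*5^2 + 14) / (2*3) mod 23 = 11
x3 = s^2 - 2 x1 mod 23 = 11^2 - 2*5 = 19
y3 = s (x1 - x3) - y1 mod 23 = 11 * (5 - 19) - 3 = 4

2P = (19, 4)


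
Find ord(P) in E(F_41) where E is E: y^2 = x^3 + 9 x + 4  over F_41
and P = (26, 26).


Compute successive multiples of P until we hit O:
  1P = (26, 26)
  2P = (7, 0)
  3P = (26, 15)
  4P = O

ord(P) = 4


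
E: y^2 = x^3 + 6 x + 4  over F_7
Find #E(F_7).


For each x in F_7, count y with y^2 = x^3 + 6 x + 4 mod 7:
  x = 0: RHS = 4, y in [2, 5]  -> 2 point(s)
  x = 1: RHS = 4, y in [2, 5]  -> 2 point(s)
  x = 3: RHS = 0, y in [0]  -> 1 point(s)
  x = 4: RHS = 1, y in [1, 6]  -> 2 point(s)
  x = 6: RHS = 4, y in [2, 5]  -> 2 point(s)
Affine points: 9. Add the point at infinity: total = 10.

#E(F_7) = 10


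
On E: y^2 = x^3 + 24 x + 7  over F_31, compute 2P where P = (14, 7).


Doubling: s = (3 x1^2 + a) / (2 y1)
s = (3*14^2 + 24) / (2*7) mod 31 = 26
x3 = s^2 - 2 x1 mod 31 = 26^2 - 2*14 = 28
y3 = s (x1 - x3) - y1 mod 31 = 26 * (14 - 28) - 7 = 1

2P = (28, 1)


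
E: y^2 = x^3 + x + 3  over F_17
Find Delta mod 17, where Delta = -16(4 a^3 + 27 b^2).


4 a^3 + 27 b^2 = 4*1^3 + 27*3^2 = 4 + 243 = 247
Delta = -16 * (247) = -3952
Delta mod 17 = 9

Delta = 9 (mod 17)


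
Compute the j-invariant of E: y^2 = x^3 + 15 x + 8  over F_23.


Delta = -16(4 a^3 + 27 b^2) mod 23 = 14
-1728 * (4 a)^3 = -1728 * (4*15)^3 mod 23 = 2
j = 2 * 14^(-1) mod 23 = 10

j = 10 (mod 23)


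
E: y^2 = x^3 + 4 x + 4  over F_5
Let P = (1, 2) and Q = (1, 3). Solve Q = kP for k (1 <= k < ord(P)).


Enumerate multiples of P until we hit Q = (1, 3):
  1P = (1, 2)
  2P = (2, 0)
  3P = (1, 3)
Match found at i = 3.

k = 3


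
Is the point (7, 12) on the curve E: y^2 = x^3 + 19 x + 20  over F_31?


Check whether y^2 = x^3 + 19 x + 20 (mod 31) for (x, y) = (7, 12).
LHS: y^2 = 12^2 mod 31 = 20
RHS: x^3 + 19 x + 20 = 7^3 + 19*7 + 20 mod 31 = 0
LHS != RHS

No, not on the curve


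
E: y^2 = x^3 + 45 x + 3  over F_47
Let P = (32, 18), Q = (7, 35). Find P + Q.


P != Q, so use the chord formula.
s = (y2 - y1) / (x2 - x1) = (17) / (22) mod 47 = 20
x3 = s^2 - x1 - x2 mod 47 = 20^2 - 32 - 7 = 32
y3 = s (x1 - x3) - y1 mod 47 = 20 * (32 - 32) - 18 = 29

P + Q = (32, 29)


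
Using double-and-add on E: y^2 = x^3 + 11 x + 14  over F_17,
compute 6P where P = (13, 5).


k = 6 = 110_2 (binary, LSB first: 011)
Double-and-add from P = (13, 5):
  bit 0 = 0: acc unchanged = O
  bit 1 = 1: acc = O + (10, 11) = (10, 11)
  bit 2 = 1: acc = (10, 11) + (15, 1) = (13, 12)

6P = (13, 12)


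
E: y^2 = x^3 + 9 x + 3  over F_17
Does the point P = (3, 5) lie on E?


Check whether y^2 = x^3 + 9 x + 3 (mod 17) for (x, y) = (3, 5).
LHS: y^2 = 5^2 mod 17 = 8
RHS: x^3 + 9 x + 3 = 3^3 + 9*3 + 3 mod 17 = 6
LHS != RHS

No, not on the curve


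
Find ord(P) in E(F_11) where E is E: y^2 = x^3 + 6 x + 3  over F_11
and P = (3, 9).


Compute successive multiples of P until we hit O:
  1P = (3, 9)
  2P = (5, 2)
  3P = (7, 5)
  4P = (2, 1)
  5P = (4, 5)
  6P = (9, 4)
  7P = (0, 5)
  8P = (0, 6)
  ... (continuing to 15P)
  15P = O

ord(P) = 15


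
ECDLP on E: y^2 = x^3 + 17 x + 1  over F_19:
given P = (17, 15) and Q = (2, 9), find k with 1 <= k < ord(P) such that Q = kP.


Enumerate multiples of P until we hit Q = (2, 9):
  1P = (17, 15)
  2P = (2, 9)
Match found at i = 2.

k = 2


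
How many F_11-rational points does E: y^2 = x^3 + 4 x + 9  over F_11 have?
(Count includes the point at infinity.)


For each x in F_11, count y with y^2 = x^3 + 4 x + 9 mod 11:
  x = 0: RHS = 9, y in [3, 8]  -> 2 point(s)
  x = 1: RHS = 3, y in [5, 6]  -> 2 point(s)
  x = 2: RHS = 3, y in [5, 6]  -> 2 point(s)
  x = 3: RHS = 4, y in [2, 9]  -> 2 point(s)
  x = 4: RHS = 1, y in [1, 10]  -> 2 point(s)
  x = 5: RHS = 0, y in [0]  -> 1 point(s)
  x = 8: RHS = 3, y in [5, 6]  -> 2 point(s)
  x = 9: RHS = 4, y in [2, 9]  -> 2 point(s)
  x = 10: RHS = 4, y in [2, 9]  -> 2 point(s)
Affine points: 17. Add the point at infinity: total = 18.

#E(F_11) = 18


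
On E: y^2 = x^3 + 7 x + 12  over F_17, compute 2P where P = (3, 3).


k = 2 = 10_2 (binary, LSB first: 01)
Double-and-add from P = (3, 3):
  bit 0 = 0: acc unchanged = O
  bit 1 = 1: acc = O + (11, 14) = (11, 14)

2P = (11, 14)


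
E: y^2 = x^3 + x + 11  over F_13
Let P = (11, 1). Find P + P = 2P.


Doubling: s = (3 x1^2 + a) / (2 y1)
s = (3*11^2 + 1) / (2*1) mod 13 = 0
x3 = s^2 - 2 x1 mod 13 = 0^2 - 2*11 = 4
y3 = s (x1 - x3) - y1 mod 13 = 0 * (11 - 4) - 1 = 12

2P = (4, 12)


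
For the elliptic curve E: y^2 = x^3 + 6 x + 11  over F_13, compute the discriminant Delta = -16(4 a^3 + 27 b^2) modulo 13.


4 a^3 + 27 b^2 = 4*6^3 + 27*11^2 = 864 + 3267 = 4131
Delta = -16 * (4131) = -66096
Delta mod 13 = 9

Delta = 9 (mod 13)


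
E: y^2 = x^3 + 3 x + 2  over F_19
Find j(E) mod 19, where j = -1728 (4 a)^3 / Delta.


Delta = -16(4 a^3 + 27 b^2) mod 19 = 2
-1728 * (4 a)^3 = -1728 * (4*3)^3 mod 19 = 18
j = 18 * 2^(-1) mod 19 = 9

j = 9 (mod 19)


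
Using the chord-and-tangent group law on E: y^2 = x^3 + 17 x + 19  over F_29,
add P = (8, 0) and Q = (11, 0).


P != Q, so use the chord formula.
s = (y2 - y1) / (x2 - x1) = (0) / (3) mod 29 = 0
x3 = s^2 - x1 - x2 mod 29 = 0^2 - 8 - 11 = 10
y3 = s (x1 - x3) - y1 mod 29 = 0 * (8 - 10) - 0 = 0

P + Q = (10, 0)


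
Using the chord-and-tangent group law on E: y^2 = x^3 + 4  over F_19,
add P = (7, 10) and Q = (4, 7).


P != Q, so use the chord formula.
s = (y2 - y1) / (x2 - x1) = (16) / (16) mod 19 = 1
x3 = s^2 - x1 - x2 mod 19 = 1^2 - 7 - 4 = 9
y3 = s (x1 - x3) - y1 mod 19 = 1 * (7 - 9) - 10 = 7

P + Q = (9, 7)


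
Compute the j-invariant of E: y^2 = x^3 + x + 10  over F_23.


Delta = -16(4 a^3 + 27 b^2) mod 23 = 22
-1728 * (4 a)^3 = -1728 * (4*1)^3 mod 23 = 15
j = 15 * 22^(-1) mod 23 = 8

j = 8 (mod 23)


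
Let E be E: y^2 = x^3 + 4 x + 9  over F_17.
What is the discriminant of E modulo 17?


4 a^3 + 27 b^2 = 4*4^3 + 27*9^2 = 256 + 2187 = 2443
Delta = -16 * (2443) = -39088
Delta mod 17 = 12

Delta = 12 (mod 17)


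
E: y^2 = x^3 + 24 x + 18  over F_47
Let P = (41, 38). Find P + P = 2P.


Doubling: s = (3 x1^2 + a) / (2 y1)
s = (3*41^2 + 24) / (2*38) mod 47 = 24
x3 = s^2 - 2 x1 mod 47 = 24^2 - 2*41 = 24
y3 = s (x1 - x3) - y1 mod 47 = 24 * (41 - 24) - 38 = 41

2P = (24, 41)


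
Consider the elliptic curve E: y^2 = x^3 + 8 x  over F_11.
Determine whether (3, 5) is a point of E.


Check whether y^2 = x^3 + 8 x + 0 (mod 11) for (x, y) = (3, 5).
LHS: y^2 = 5^2 mod 11 = 3
RHS: x^3 + 8 x + 0 = 3^3 + 8*3 + 0 mod 11 = 7
LHS != RHS

No, not on the curve


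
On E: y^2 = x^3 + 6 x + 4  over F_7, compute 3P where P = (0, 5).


k = 3 = 11_2 (binary, LSB first: 11)
Double-and-add from P = (0, 5):
  bit 0 = 1: acc = O + (0, 5) = (0, 5)
  bit 1 = 1: acc = (0, 5) + (4, 1) = (4, 6)

3P = (4, 6)


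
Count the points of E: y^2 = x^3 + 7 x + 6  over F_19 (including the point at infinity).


For each x in F_19, count y with y^2 = x^3 + 7 x + 6 mod 19:
  x = 0: RHS = 6, y in [5, 14]  -> 2 point(s)
  x = 2: RHS = 9, y in [3, 16]  -> 2 point(s)
  x = 3: RHS = 16, y in [4, 15]  -> 2 point(s)
  x = 6: RHS = 17, y in [6, 13]  -> 2 point(s)
  x = 8: RHS = 4, y in [2, 17]  -> 2 point(s)
  x = 9: RHS = 0, y in [0]  -> 1 point(s)
  x = 14: RHS = 17, y in [6, 13]  -> 2 point(s)
  x = 15: RHS = 9, y in [3, 16]  -> 2 point(s)
  x = 18: RHS = 17, y in [6, 13]  -> 2 point(s)
Affine points: 17. Add the point at infinity: total = 18.

#E(F_19) = 18


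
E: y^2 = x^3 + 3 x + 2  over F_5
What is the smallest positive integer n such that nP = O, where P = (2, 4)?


Compute successive multiples of P until we hit O:
  1P = (2, 4)
  2P = (1, 1)
  3P = (1, 4)
  4P = (2, 1)
  5P = O

ord(P) = 5


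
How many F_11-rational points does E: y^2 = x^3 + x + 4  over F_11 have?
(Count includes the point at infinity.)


For each x in F_11, count y with y^2 = x^3 + 1 x + 4 mod 11:
  x = 0: RHS = 4, y in [2, 9]  -> 2 point(s)
  x = 2: RHS = 3, y in [5, 6]  -> 2 point(s)
  x = 3: RHS = 1, y in [1, 10]  -> 2 point(s)
  x = 9: RHS = 5, y in [4, 7]  -> 2 point(s)
Affine points: 8. Add the point at infinity: total = 9.

#E(F_11) = 9


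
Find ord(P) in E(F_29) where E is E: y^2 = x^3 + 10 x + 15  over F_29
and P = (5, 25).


Compute successive multiples of P until we hit O:
  1P = (5, 25)
  2P = (10, 10)
  3P = (23, 0)
  4P = (10, 19)
  5P = (5, 4)
  6P = O

ord(P) = 6


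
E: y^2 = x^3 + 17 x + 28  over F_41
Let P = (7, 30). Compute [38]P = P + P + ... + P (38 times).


k = 38 = 100110_2 (binary, LSB first: 011001)
Double-and-add from P = (7, 30):
  bit 0 = 0: acc unchanged = O
  bit 1 = 1: acc = O + (27, 11) = (27, 11)
  bit 2 = 1: acc = (27, 11) + (36, 8) = (10, 38)
  bit 3 = 0: acc unchanged = (10, 38)
  bit 4 = 0: acc unchanged = (10, 38)
  bit 5 = 1: acc = (10, 38) + (24, 22) = (15, 38)

38P = (15, 38)


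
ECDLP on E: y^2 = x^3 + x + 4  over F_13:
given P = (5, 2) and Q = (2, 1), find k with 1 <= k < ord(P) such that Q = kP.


Enumerate multiples of P until we hit Q = (2, 1):
  1P = (5, 2)
  2P = (0, 2)
  3P = (8, 11)
  4P = (9, 12)
  5P = (2, 12)
  6P = (7, 9)
  7P = (10, 0)
  8P = (7, 4)
  9P = (2, 1)
Match found at i = 9.

k = 9


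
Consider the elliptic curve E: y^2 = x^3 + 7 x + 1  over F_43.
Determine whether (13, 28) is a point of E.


Check whether y^2 = x^3 + 7 x + 1 (mod 43) for (x, y) = (13, 28).
LHS: y^2 = 28^2 mod 43 = 10
RHS: x^3 + 7 x + 1 = 13^3 + 7*13 + 1 mod 43 = 10
LHS = RHS

Yes, on the curve


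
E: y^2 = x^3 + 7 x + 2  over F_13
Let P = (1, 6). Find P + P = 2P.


Doubling: s = (3 x1^2 + a) / (2 y1)
s = (3*1^2 + 7) / (2*6) mod 13 = 3
x3 = s^2 - 2 x1 mod 13 = 3^2 - 2*1 = 7
y3 = s (x1 - x3) - y1 mod 13 = 3 * (1 - 7) - 6 = 2

2P = (7, 2)


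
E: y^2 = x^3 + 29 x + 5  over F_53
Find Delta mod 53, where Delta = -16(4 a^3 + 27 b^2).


4 a^3 + 27 b^2 = 4*29^3 + 27*5^2 = 97556 + 675 = 98231
Delta = -16 * (98231) = -1571696
Delta mod 53 = 19

Delta = 19 (mod 53)


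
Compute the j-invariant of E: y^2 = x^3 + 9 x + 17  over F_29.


Delta = -16(4 a^3 + 27 b^2) mod 29 = 2
-1728 * (4 a)^3 = -1728 * (4*9)^3 mod 29 = 27
j = 27 * 2^(-1) mod 29 = 28

j = 28 (mod 29)


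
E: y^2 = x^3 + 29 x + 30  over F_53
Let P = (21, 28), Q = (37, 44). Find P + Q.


P != Q, so use the chord formula.
s = (y2 - y1) / (x2 - x1) = (16) / (16) mod 53 = 1
x3 = s^2 - x1 - x2 mod 53 = 1^2 - 21 - 37 = 49
y3 = s (x1 - x3) - y1 mod 53 = 1 * (21 - 49) - 28 = 50

P + Q = (49, 50)


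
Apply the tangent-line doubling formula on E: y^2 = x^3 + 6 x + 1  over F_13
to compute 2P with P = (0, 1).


Doubling: s = (3 x1^2 + a) / (2 y1)
s = (3*0^2 + 6) / (2*1) mod 13 = 3
x3 = s^2 - 2 x1 mod 13 = 3^2 - 2*0 = 9
y3 = s (x1 - x3) - y1 mod 13 = 3 * (0 - 9) - 1 = 11

2P = (9, 11)


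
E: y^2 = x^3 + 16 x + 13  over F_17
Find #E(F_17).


For each x in F_17, count y with y^2 = x^3 + 16 x + 13 mod 17:
  x = 0: RHS = 13, y in [8, 9]  -> 2 point(s)
  x = 1: RHS = 13, y in [8, 9]  -> 2 point(s)
  x = 2: RHS = 2, y in [6, 11]  -> 2 point(s)
  x = 6: RHS = 2, y in [6, 11]  -> 2 point(s)
  x = 7: RHS = 9, y in [3, 14]  -> 2 point(s)
  x = 9: RHS = 2, y in [6, 11]  -> 2 point(s)
  x = 10: RHS = 0, y in [0]  -> 1 point(s)
  x = 13: RHS = 4, y in [2, 15]  -> 2 point(s)
  x = 16: RHS = 13, y in [8, 9]  -> 2 point(s)
Affine points: 17. Add the point at infinity: total = 18.

#E(F_17) = 18


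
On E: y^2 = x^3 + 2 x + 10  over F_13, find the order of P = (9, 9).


Compute successive multiples of P until we hit O:
  1P = (9, 9)
  2P = (4, 2)
  3P = (3, 2)
  4P = (2, 10)
  5P = (6, 11)
  6P = (10, 9)
  7P = (7, 4)
  8P = (0, 7)
  ... (continuing to 18P)
  18P = O

ord(P) = 18


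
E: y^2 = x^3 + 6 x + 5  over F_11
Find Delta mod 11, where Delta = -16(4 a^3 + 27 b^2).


4 a^3 + 27 b^2 = 4*6^3 + 27*5^2 = 864 + 675 = 1539
Delta = -16 * (1539) = -24624
Delta mod 11 = 5

Delta = 5 (mod 11)


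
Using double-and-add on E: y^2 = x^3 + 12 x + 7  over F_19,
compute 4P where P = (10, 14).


k = 4 = 100_2 (binary, LSB first: 001)
Double-and-add from P = (10, 14):
  bit 0 = 0: acc unchanged = O
  bit 1 = 0: acc unchanged = O
  bit 2 = 1: acc = O + (10, 5) = (10, 5)

4P = (10, 5)


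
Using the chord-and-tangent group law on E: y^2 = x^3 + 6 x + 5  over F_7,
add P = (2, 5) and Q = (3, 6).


P != Q, so use the chord formula.
s = (y2 - y1) / (x2 - x1) = (1) / (1) mod 7 = 1
x3 = s^2 - x1 - x2 mod 7 = 1^2 - 2 - 3 = 3
y3 = s (x1 - x3) - y1 mod 7 = 1 * (2 - 3) - 5 = 1

P + Q = (3, 1)


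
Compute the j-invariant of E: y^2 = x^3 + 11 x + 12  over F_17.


Delta = -16(4 a^3 + 27 b^2) mod 17 = 15
-1728 * (4 a)^3 = -1728 * (4*11)^3 mod 17 = 16
j = 16 * 15^(-1) mod 17 = 9

j = 9 (mod 17)


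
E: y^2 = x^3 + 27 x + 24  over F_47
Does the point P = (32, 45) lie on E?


Check whether y^2 = x^3 + 27 x + 24 (mod 47) for (x, y) = (32, 45).
LHS: y^2 = 45^2 mod 47 = 4
RHS: x^3 + 27 x + 24 = 32^3 + 27*32 + 24 mod 47 = 4
LHS = RHS

Yes, on the curve


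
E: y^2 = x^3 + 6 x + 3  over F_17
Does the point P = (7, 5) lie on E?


Check whether y^2 = x^3 + 6 x + 3 (mod 17) for (x, y) = (7, 5).
LHS: y^2 = 5^2 mod 17 = 8
RHS: x^3 + 6 x + 3 = 7^3 + 6*7 + 3 mod 17 = 14
LHS != RHS

No, not on the curve


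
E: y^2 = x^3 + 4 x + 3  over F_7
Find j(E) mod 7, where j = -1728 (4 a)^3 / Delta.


Delta = -16(4 a^3 + 27 b^2) mod 7 = 3
-1728 * (4 a)^3 = -1728 * (4*4)^3 mod 7 = 1
j = 1 * 3^(-1) mod 7 = 5

j = 5 (mod 7)


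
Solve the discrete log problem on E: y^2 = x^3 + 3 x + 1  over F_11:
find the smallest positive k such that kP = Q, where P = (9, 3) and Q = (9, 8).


Enumerate multiples of P until we hit Q = (9, 8):
  1P = (9, 3)
  2P = (2, 9)
  3P = (5, 3)
  4P = (8, 8)
  5P = (8, 3)
  6P = (5, 8)
  7P = (2, 2)
  8P = (9, 8)
Match found at i = 8.

k = 8


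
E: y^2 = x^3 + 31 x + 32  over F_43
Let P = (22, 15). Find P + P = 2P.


Doubling: s = (3 x1^2 + a) / (2 y1)
s = (3*22^2 + 31) / (2*15) mod 43 = 5
x3 = s^2 - 2 x1 mod 43 = 5^2 - 2*22 = 24
y3 = s (x1 - x3) - y1 mod 43 = 5 * (22 - 24) - 15 = 18

2P = (24, 18)


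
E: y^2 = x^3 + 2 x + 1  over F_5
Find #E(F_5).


For each x in F_5, count y with y^2 = x^3 + 2 x + 1 mod 5:
  x = 0: RHS = 1, y in [1, 4]  -> 2 point(s)
  x = 1: RHS = 4, y in [2, 3]  -> 2 point(s)
  x = 3: RHS = 4, y in [2, 3]  -> 2 point(s)
Affine points: 6. Add the point at infinity: total = 7.

#E(F_5) = 7


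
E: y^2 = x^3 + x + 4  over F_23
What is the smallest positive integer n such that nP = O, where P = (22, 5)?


Compute successive multiples of P until we hit O:
  1P = (22, 5)
  2P = (4, 16)
  3P = (0, 2)
  4P = (10, 5)
  5P = (14, 18)
  6P = (13, 12)
  7P = (17, 9)
  8P = (15, 17)
  ... (continuing to 29P)
  29P = O

ord(P) = 29


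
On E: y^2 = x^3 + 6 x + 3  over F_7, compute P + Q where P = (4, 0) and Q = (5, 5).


P != Q, so use the chord formula.
s = (y2 - y1) / (x2 - x1) = (5) / (1) mod 7 = 5
x3 = s^2 - x1 - x2 mod 7 = 5^2 - 4 - 5 = 2
y3 = s (x1 - x3) - y1 mod 7 = 5 * (4 - 2) - 0 = 3

P + Q = (2, 3)


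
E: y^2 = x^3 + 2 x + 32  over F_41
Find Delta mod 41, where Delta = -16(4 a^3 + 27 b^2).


4 a^3 + 27 b^2 = 4*2^3 + 27*32^2 = 32 + 27648 = 27680
Delta = -16 * (27680) = -442880
Delta mod 41 = 2

Delta = 2 (mod 41)


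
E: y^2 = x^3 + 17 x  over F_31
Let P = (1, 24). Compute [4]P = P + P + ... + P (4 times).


k = 4 = 100_2 (binary, LSB first: 001)
Double-and-add from P = (1, 24):
  bit 0 = 0: acc unchanged = O
  bit 1 = 0: acc unchanged = O
  bit 2 = 1: acc = O + (18, 0) = (18, 0)

4P = (18, 0)


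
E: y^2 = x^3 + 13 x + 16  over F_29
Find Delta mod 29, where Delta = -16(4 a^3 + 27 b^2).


4 a^3 + 27 b^2 = 4*13^3 + 27*16^2 = 8788 + 6912 = 15700
Delta = -16 * (15700) = -251200
Delta mod 29 = 27

Delta = 27 (mod 29)


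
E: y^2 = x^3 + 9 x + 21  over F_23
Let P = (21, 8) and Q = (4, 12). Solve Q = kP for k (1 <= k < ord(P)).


Enumerate multiples of P until we hit Q = (4, 12):
  1P = (21, 8)
  2P = (13, 14)
  3P = (14, 4)
  4P = (1, 10)
  5P = (4, 11)
  6P = (4, 12)
Match found at i = 6.

k = 6


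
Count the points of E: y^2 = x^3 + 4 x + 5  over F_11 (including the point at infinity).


For each x in F_11, count y with y^2 = x^3 + 4 x + 5 mod 11:
  x = 0: RHS = 5, y in [4, 7]  -> 2 point(s)
  x = 3: RHS = 0, y in [0]  -> 1 point(s)
  x = 6: RHS = 3, y in [5, 6]  -> 2 point(s)
  x = 9: RHS = 0, y in [0]  -> 1 point(s)
  x = 10: RHS = 0, y in [0]  -> 1 point(s)
Affine points: 7. Add the point at infinity: total = 8.

#E(F_11) = 8


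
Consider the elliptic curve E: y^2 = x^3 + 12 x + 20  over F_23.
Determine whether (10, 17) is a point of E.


Check whether y^2 = x^3 + 12 x + 20 (mod 23) for (x, y) = (10, 17).
LHS: y^2 = 17^2 mod 23 = 13
RHS: x^3 + 12 x + 20 = 10^3 + 12*10 + 20 mod 23 = 13
LHS = RHS

Yes, on the curve
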